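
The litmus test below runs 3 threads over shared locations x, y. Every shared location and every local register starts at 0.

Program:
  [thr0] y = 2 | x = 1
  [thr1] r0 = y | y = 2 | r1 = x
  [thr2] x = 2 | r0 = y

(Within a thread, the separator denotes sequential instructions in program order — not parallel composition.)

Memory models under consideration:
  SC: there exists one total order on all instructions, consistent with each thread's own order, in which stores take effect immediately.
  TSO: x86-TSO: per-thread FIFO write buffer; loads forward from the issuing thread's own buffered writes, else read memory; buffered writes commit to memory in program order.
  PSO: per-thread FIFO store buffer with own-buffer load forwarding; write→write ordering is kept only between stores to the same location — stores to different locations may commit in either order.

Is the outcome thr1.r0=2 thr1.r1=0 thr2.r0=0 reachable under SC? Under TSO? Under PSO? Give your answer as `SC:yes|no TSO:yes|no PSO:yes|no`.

SC:no TSO:yes PSO:yes

outcome vector order: (thr1.r0,thr1.r1,thr2.r0)
SC: 10 outcomes — {(0,0,2), (0,1,0), (0,1,2), (0,2,0), (0,2,2), (2,0,2), (2,1,0), (2,1,2), (2,2,0), (2,2,2)}
TSO: 12 outcomes — {(0,0,0), (0,0,2), (0,1,0), (0,1,2), (0,2,0), (0,2,2), (2,0,0), (2,0,2), (2,1,0), (2,1,2), (2,2,0), (2,2,2)}
PSO: 12 outcomes — {(0,0,0), (0,0,2), (0,1,0), (0,1,2), (0,2,0), (0,2,2), (2,0,0), (2,0,2), (2,1,0), (2,1,2), (2,2,0), (2,2,2)}
target (2,0,0) ∈ {TSO,PSO}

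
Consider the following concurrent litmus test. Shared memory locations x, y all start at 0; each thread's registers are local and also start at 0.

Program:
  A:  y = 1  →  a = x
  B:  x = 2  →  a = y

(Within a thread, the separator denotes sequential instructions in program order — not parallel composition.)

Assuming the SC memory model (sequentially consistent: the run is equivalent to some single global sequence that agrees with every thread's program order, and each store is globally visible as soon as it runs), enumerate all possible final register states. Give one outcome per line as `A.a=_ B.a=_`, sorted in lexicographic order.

outcome vector order: (A.a,B.a)
|SC outcomes| = 3

A.a=0 B.a=1
A.a=2 B.a=0
A.a=2 B.a=1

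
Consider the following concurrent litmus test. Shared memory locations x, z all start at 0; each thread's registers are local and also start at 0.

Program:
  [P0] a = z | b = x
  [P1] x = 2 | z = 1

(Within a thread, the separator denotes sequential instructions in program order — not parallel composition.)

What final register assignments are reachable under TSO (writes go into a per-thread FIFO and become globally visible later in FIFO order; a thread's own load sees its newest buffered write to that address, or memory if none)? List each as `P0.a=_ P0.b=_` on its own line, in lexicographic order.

outcome vector order: (P0.a,P0.b)
|TSO outcomes| = 3

P0.a=0 P0.b=0
P0.a=0 P0.b=2
P0.a=1 P0.b=2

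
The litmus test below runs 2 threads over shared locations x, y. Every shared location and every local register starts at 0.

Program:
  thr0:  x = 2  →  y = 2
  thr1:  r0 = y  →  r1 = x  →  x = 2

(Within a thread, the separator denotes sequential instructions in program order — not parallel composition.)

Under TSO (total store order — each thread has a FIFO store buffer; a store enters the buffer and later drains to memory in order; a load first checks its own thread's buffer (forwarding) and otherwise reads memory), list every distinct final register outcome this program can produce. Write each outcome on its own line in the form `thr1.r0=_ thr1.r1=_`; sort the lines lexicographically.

thr1.r0=0 thr1.r1=0
thr1.r0=0 thr1.r1=2
thr1.r0=2 thr1.r1=2

outcome vector order: (thr1.r0,thr1.r1)
|TSO outcomes| = 3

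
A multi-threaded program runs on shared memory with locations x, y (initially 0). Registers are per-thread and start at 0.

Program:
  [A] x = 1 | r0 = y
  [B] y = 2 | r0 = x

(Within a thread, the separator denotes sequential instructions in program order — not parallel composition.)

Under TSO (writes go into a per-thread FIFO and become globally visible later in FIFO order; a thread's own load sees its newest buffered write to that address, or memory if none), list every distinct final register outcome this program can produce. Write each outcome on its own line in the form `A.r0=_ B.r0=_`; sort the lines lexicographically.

A.r0=0 B.r0=0
A.r0=0 B.r0=1
A.r0=2 B.r0=0
A.r0=2 B.r0=1

outcome vector order: (A.r0,B.r0)
|TSO outcomes| = 4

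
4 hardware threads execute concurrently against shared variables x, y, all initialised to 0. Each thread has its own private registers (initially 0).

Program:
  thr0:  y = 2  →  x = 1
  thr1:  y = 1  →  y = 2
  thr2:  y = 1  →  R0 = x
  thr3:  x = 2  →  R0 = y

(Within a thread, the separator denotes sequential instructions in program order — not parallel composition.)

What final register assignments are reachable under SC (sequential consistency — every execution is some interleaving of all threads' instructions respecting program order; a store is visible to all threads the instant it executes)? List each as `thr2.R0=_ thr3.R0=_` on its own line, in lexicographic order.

outcome vector order: (thr2.R0,thr3.R0)
|SC outcomes| = 8

thr2.R0=0 thr3.R0=1
thr2.R0=0 thr3.R0=2
thr2.R0=1 thr3.R0=0
thr2.R0=1 thr3.R0=1
thr2.R0=1 thr3.R0=2
thr2.R0=2 thr3.R0=0
thr2.R0=2 thr3.R0=1
thr2.R0=2 thr3.R0=2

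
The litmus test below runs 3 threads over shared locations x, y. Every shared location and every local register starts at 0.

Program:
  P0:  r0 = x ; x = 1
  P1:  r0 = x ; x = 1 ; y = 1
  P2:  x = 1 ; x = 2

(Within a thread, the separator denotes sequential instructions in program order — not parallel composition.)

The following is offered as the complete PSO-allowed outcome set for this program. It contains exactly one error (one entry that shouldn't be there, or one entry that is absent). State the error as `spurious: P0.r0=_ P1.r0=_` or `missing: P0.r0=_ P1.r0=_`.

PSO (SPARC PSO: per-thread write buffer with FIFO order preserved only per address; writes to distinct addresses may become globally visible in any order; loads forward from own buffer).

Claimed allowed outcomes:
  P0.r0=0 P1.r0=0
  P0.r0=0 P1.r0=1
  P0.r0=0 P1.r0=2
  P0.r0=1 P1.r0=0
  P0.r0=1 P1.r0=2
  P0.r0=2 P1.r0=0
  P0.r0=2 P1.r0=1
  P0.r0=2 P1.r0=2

outcome vector order: (P0.r0,P1.r0)
PSO (9): 00, 01, 02, 10, 11, 12, 20, 21, 22
PSO∖claimed = {11}

missing: P0.r0=1 P1.r0=1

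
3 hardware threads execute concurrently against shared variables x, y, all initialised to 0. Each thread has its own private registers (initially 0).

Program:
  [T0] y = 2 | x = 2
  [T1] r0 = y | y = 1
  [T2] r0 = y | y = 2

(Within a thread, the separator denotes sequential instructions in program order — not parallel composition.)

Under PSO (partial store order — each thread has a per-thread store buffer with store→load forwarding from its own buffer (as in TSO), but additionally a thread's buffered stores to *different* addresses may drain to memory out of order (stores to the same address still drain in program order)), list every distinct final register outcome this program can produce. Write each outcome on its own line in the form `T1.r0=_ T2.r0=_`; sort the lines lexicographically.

outcome vector order: (T1.r0,T2.r0)
|PSO outcomes| = 6

T1.r0=0 T2.r0=0
T1.r0=0 T2.r0=1
T1.r0=0 T2.r0=2
T1.r0=2 T2.r0=0
T1.r0=2 T2.r0=1
T1.r0=2 T2.r0=2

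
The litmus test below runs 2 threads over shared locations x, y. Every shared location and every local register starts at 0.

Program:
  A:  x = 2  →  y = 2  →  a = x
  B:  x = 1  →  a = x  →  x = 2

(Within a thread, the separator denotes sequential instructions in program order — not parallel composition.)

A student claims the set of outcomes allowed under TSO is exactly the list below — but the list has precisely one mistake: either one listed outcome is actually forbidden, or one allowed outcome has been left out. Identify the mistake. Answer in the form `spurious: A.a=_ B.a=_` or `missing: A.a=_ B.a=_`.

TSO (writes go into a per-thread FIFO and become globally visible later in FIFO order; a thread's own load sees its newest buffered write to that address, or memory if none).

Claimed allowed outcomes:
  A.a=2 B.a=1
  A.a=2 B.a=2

missing: A.a=1 B.a=1

outcome vector order: (A.a,B.a)
[TSO] allowed = {1/1 2/1 2/2}
TSO∖claimed = {1/1}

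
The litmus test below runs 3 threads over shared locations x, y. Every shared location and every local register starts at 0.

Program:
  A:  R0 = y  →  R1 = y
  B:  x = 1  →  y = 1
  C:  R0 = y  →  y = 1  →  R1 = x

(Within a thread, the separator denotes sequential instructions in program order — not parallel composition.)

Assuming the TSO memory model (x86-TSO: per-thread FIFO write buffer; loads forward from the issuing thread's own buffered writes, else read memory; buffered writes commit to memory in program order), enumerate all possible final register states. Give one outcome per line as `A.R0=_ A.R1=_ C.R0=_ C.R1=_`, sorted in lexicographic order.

A.R0=0 A.R1=0 C.R0=0 C.R1=0
A.R0=0 A.R1=0 C.R0=0 C.R1=1
A.R0=0 A.R1=0 C.R0=1 C.R1=1
A.R0=0 A.R1=1 C.R0=0 C.R1=0
A.R0=0 A.R1=1 C.R0=0 C.R1=1
A.R0=0 A.R1=1 C.R0=1 C.R1=1
A.R0=1 A.R1=1 C.R0=0 C.R1=0
A.R0=1 A.R1=1 C.R0=0 C.R1=1
A.R0=1 A.R1=1 C.R0=1 C.R1=1

outcome vector order: (A.R0,A.R1,C.R0,C.R1)
|TSO outcomes| = 9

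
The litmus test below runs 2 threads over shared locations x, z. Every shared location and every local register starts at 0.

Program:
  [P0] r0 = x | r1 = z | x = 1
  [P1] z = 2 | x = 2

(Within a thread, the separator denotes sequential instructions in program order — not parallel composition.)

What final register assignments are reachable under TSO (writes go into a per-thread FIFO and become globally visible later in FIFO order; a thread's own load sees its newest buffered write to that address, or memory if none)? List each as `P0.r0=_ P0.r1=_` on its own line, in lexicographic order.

P0.r0=0 P0.r1=0
P0.r0=0 P0.r1=2
P0.r0=2 P0.r1=2

outcome vector order: (P0.r0,P0.r1)
|TSO outcomes| = 3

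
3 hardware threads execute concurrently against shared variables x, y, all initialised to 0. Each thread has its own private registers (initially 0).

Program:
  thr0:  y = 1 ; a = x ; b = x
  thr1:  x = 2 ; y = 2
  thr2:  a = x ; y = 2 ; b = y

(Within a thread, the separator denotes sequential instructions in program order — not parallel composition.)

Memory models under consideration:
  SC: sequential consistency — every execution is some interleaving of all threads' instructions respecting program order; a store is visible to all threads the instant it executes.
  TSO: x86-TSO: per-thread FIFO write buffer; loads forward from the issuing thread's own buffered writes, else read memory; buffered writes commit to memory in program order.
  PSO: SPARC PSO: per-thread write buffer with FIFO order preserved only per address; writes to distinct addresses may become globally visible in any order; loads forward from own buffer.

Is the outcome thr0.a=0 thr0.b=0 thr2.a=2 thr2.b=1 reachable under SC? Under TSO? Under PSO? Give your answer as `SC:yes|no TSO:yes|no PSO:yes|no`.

SC:no TSO:yes PSO:yes

outcome vector order: (thr0.a,thr0.b,thr2.a,thr2.b)
SC: 10 outcomes — {0/0/0/1; 0/0/0/2; 0/0/2/2; 0/2/0/1; 0/2/0/2; 0/2/2/2; 2/2/0/1; 2/2/0/2; 2/2/2/1; 2/2/2/2}
TSO: 12 outcomes — {0/0/0/1; 0/0/0/2; 0/0/2/1; 0/0/2/2; 0/2/0/1; 0/2/0/2; 0/2/2/1; 0/2/2/2; 2/2/0/1; 2/2/0/2; 2/2/2/1; 2/2/2/2}
PSO: 12 outcomes — {0/0/0/1; 0/0/0/2; 0/0/2/1; 0/0/2/2; 0/2/0/1; 0/2/0/2; 0/2/2/1; 0/2/2/2; 2/2/0/1; 2/2/0/2; 2/2/2/1; 2/2/2/2}
target 0/0/2/1 ∈ {TSO,PSO}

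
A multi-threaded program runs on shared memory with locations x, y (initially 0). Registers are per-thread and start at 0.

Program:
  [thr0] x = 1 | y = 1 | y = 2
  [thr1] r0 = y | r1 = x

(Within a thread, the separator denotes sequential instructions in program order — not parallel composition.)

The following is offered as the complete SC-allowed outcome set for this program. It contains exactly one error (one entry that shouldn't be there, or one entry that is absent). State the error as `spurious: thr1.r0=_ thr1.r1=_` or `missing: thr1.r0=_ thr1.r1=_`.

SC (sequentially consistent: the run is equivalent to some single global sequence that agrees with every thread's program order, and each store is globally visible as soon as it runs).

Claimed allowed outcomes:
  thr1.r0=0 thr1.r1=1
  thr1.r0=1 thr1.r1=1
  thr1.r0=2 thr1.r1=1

outcome vector order: (thr1.r0,thr1.r1)
[SC] allowed = {00; 01; 11; 21}
SC∖claimed = {00}

missing: thr1.r0=0 thr1.r1=0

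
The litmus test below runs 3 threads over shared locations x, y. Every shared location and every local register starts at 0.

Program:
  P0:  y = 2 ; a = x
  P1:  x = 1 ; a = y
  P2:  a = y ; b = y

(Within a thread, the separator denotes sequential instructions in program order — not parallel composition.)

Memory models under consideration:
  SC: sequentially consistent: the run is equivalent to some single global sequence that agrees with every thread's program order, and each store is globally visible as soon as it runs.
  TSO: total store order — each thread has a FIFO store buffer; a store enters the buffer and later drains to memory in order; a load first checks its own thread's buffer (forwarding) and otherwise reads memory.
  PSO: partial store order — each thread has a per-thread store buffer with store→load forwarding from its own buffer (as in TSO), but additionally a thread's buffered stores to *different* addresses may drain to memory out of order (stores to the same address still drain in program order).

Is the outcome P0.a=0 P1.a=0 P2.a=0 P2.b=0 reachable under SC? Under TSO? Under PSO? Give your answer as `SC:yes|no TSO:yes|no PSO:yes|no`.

SC:no TSO:yes PSO:yes

outcome vector order: (P0.a,P1.a,P2.a,P2.b)
SC: 9 outcomes — {0/2/0/0; 0/2/0/2; 0/2/2/2; 1/0/0/0; 1/0/0/2; 1/0/2/2; 1/2/0/0; 1/2/0/2; 1/2/2/2}
TSO: 12 outcomes — {0/0/0/0; 0/0/0/2; 0/0/2/2; 0/2/0/0; 0/2/0/2; 0/2/2/2; 1/0/0/0; 1/0/0/2; 1/0/2/2; 1/2/0/0; 1/2/0/2; 1/2/2/2}
PSO: 12 outcomes — {0/0/0/0; 0/0/0/2; 0/0/2/2; 0/2/0/0; 0/2/0/2; 0/2/2/2; 1/0/0/0; 1/0/0/2; 1/0/2/2; 1/2/0/0; 1/2/0/2; 1/2/2/2}
target 0/0/0/0 ∈ {TSO,PSO}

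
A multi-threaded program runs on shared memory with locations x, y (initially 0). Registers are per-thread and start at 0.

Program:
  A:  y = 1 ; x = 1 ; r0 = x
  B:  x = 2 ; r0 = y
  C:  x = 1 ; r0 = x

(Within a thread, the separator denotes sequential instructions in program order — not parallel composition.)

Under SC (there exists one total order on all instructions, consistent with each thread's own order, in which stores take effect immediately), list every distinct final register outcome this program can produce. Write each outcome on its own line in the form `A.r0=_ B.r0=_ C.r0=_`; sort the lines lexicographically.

A.r0=1 B.r0=0 C.r0=1
A.r0=1 B.r0=0 C.r0=2
A.r0=1 B.r0=1 C.r0=1
A.r0=1 B.r0=1 C.r0=2
A.r0=2 B.r0=1 C.r0=1
A.r0=2 B.r0=1 C.r0=2

outcome vector order: (A.r0,B.r0,C.r0)
|SC outcomes| = 6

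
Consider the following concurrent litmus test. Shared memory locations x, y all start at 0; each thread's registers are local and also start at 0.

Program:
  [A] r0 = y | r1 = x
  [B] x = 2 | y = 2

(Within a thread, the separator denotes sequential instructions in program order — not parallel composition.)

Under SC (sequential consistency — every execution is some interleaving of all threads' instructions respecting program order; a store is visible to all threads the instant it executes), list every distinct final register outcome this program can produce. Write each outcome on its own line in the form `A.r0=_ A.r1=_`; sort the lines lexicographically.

outcome vector order: (A.r0,A.r1)
|SC outcomes| = 3

A.r0=0 A.r1=0
A.r0=0 A.r1=2
A.r0=2 A.r1=2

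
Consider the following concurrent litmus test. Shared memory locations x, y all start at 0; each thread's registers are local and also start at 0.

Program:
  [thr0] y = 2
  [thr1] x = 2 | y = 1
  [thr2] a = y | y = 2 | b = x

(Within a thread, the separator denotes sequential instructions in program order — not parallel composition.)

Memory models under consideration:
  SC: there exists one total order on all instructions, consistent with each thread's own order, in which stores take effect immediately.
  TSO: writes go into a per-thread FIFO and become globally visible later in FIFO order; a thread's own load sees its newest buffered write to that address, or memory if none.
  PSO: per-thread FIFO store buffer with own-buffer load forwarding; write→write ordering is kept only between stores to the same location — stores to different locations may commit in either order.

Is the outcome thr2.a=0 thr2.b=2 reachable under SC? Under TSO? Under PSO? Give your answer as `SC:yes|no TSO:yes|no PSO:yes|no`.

outcome vector order: (thr2.a,thr2.b)
SC: 5 outcomes — {0/0; 0/2; 1/2; 2/0; 2/2}
TSO: 5 outcomes — {0/0; 0/2; 1/2; 2/0; 2/2}
PSO: 6 outcomes — {0/0; 0/2; 1/0; 1/2; 2/0; 2/2}
target 0/2 ∈ {SC,TSO,PSO}

SC:yes TSO:yes PSO:yes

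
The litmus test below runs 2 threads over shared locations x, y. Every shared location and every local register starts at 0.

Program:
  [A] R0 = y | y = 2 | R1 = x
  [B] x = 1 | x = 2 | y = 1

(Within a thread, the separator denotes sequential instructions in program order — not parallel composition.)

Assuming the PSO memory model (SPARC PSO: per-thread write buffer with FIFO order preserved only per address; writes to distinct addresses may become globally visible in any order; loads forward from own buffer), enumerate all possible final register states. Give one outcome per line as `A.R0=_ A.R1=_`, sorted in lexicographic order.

outcome vector order: (A.R0,A.R1)
|PSO outcomes| = 6

A.R0=0 A.R1=0
A.R0=0 A.R1=1
A.R0=0 A.R1=2
A.R0=1 A.R1=0
A.R0=1 A.R1=1
A.R0=1 A.R1=2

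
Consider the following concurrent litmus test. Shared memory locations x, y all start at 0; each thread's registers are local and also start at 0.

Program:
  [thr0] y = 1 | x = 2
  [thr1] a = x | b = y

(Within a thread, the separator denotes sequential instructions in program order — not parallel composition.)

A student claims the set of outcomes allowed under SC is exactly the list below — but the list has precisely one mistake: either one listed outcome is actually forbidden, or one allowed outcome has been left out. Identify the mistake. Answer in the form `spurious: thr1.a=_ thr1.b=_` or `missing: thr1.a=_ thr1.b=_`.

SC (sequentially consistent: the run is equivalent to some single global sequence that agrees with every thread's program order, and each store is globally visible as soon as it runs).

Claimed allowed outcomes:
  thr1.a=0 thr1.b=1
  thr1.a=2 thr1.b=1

outcome vector order: (thr1.a,thr1.b)
SC: 3 outcomes — {0/0, 0/1, 2/1}
SC∖claimed = {0/0}

missing: thr1.a=0 thr1.b=0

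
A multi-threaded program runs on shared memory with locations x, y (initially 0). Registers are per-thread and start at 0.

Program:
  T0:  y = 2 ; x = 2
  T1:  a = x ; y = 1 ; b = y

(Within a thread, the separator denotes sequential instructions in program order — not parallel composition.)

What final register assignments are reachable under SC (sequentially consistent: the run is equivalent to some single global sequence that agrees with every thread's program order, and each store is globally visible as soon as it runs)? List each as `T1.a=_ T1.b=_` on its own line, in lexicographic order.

T1.a=0 T1.b=1
T1.a=0 T1.b=2
T1.a=2 T1.b=1

outcome vector order: (T1.a,T1.b)
|SC outcomes| = 3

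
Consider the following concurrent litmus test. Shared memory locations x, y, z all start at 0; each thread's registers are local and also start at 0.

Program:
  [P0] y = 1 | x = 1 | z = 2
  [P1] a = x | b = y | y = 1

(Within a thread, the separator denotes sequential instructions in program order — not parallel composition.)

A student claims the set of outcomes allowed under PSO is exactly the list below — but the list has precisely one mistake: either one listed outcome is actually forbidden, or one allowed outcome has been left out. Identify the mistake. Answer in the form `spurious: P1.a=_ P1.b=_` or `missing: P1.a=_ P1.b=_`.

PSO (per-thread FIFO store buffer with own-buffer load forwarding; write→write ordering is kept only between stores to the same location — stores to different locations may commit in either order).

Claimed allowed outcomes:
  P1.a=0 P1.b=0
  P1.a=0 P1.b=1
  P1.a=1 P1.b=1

outcome vector order: (P1.a,P1.b)
[PSO] allowed = {<0 0>; <0 1>; <1 0>; <1 1>}
PSO∖claimed = {<1 0>}

missing: P1.a=1 P1.b=0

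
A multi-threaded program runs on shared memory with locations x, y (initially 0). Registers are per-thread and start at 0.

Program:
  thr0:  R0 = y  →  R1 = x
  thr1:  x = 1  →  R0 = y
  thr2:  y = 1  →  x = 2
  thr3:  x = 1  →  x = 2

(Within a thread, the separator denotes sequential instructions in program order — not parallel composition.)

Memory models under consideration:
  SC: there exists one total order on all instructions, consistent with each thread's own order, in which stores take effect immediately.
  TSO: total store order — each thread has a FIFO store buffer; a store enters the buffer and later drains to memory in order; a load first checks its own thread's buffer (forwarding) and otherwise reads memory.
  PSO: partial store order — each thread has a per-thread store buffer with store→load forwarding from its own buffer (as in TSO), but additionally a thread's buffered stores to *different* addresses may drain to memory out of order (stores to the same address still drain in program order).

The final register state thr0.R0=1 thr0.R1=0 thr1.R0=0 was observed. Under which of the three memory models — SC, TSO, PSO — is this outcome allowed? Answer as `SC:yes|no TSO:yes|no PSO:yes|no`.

SC:no TSO:yes PSO:yes

outcome vector order: (thr0.R0,thr0.R1,thr1.R0)
SC: 11 outcomes — {(0,0,0) (0,0,1) (0,1,0) (0,1,1) (0,2,0) (0,2,1) (1,0,1) (1,1,0) (1,1,1) (1,2,0) (1,2,1)}
TSO: 12 outcomes — {(0,0,0) (0,0,1) (0,1,0) (0,1,1) (0,2,0) (0,2,1) (1,0,0) (1,0,1) (1,1,0) (1,1,1) (1,2,0) (1,2,1)}
PSO: 12 outcomes — {(0,0,0) (0,0,1) (0,1,0) (0,1,1) (0,2,0) (0,2,1) (1,0,0) (1,0,1) (1,1,0) (1,1,1) (1,2,0) (1,2,1)}
target (1,0,0) ∈ {TSO,PSO}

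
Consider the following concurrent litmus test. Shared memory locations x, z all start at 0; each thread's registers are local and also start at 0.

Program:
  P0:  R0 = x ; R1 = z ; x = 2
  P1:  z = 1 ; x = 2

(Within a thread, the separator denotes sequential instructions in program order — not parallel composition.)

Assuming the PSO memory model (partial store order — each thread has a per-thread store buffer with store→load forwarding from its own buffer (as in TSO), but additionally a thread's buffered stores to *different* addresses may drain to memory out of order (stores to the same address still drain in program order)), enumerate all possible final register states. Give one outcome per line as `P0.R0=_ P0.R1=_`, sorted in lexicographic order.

outcome vector order: (P0.R0,P0.R1)
|PSO outcomes| = 4

P0.R0=0 P0.R1=0
P0.R0=0 P0.R1=1
P0.R0=2 P0.R1=0
P0.R0=2 P0.R1=1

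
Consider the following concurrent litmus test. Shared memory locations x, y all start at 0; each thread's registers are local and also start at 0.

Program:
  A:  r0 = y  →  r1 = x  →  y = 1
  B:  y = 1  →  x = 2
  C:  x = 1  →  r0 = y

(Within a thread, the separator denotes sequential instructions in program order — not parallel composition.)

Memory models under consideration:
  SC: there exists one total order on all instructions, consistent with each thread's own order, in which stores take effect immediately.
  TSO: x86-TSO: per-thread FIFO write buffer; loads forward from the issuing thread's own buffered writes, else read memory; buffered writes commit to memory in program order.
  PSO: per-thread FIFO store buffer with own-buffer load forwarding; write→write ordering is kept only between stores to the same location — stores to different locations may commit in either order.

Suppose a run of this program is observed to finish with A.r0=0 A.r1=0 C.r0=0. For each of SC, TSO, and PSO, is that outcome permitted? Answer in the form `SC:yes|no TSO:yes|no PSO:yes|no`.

outcome vector order: (A.r0,A.r1,C.r0)
under SC → <0 0 0> <0 0 1> <0 1 0> <0 1 1> <0 2 0> <0 2 1> <1 0 1> <1 1 0> <1 1 1> <1 2 0> <1 2 1>
under TSO → <0 0 0> <0 0 1> <0 1 0> <0 1 1> <0 2 0> <0 2 1> <1 0 0> <1 0 1> <1 1 0> <1 1 1> <1 2 0> <1 2 1>
under PSO → <0 0 0> <0 0 1> <0 1 0> <0 1 1> <0 2 0> <0 2 1> <1 0 0> <1 0 1> <1 1 0> <1 1 1> <1 2 0> <1 2 1>
target <0 0 0> ∈ {SC,TSO,PSO}

SC:yes TSO:yes PSO:yes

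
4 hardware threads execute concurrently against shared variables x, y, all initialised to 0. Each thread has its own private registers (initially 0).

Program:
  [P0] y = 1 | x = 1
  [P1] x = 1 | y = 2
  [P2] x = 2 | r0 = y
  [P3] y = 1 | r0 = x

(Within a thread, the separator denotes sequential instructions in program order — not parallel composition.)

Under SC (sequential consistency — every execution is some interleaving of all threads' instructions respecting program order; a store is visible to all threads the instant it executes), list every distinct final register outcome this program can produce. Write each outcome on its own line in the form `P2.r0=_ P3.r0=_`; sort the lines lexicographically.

outcome vector order: (P2.r0,P3.r0)
|SC outcomes| = 8

P2.r0=0 P3.r0=1
P2.r0=0 P3.r0=2
P2.r0=1 P3.r0=0
P2.r0=1 P3.r0=1
P2.r0=1 P3.r0=2
P2.r0=2 P3.r0=0
P2.r0=2 P3.r0=1
P2.r0=2 P3.r0=2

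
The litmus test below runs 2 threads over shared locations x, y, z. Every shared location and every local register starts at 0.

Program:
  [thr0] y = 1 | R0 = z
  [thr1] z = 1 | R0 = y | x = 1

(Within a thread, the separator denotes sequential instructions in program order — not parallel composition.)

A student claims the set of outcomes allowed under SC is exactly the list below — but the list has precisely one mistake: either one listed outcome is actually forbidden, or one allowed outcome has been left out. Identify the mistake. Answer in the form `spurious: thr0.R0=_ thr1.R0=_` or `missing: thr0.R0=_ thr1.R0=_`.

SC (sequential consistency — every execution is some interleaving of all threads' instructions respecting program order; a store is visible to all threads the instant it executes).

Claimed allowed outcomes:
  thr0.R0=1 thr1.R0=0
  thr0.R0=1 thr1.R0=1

outcome vector order: (thr0.R0,thr1.R0)
[SC] allowed = {<0 1>, <1 0>, <1 1>}
SC∖claimed = {<0 1>}

missing: thr0.R0=0 thr1.R0=1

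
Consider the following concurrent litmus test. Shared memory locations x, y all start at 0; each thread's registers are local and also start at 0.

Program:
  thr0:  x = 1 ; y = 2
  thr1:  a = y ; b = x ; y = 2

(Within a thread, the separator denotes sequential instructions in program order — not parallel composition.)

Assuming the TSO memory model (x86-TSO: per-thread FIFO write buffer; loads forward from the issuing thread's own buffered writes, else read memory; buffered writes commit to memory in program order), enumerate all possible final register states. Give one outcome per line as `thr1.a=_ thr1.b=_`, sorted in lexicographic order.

outcome vector order: (thr1.a,thr1.b)
|TSO outcomes| = 3

thr1.a=0 thr1.b=0
thr1.a=0 thr1.b=1
thr1.a=2 thr1.b=1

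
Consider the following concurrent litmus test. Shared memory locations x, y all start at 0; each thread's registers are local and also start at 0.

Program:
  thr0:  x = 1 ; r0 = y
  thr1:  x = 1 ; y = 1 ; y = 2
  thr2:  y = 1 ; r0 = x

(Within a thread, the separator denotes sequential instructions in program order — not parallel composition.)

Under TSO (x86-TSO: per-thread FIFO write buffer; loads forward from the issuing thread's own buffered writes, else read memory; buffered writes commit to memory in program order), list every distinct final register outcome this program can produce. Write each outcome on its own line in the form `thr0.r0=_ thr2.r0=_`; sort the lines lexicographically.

outcome vector order: (thr0.r0,thr2.r0)
|TSO outcomes| = 6

thr0.r0=0 thr2.r0=0
thr0.r0=0 thr2.r0=1
thr0.r0=1 thr2.r0=0
thr0.r0=1 thr2.r0=1
thr0.r0=2 thr2.r0=0
thr0.r0=2 thr2.r0=1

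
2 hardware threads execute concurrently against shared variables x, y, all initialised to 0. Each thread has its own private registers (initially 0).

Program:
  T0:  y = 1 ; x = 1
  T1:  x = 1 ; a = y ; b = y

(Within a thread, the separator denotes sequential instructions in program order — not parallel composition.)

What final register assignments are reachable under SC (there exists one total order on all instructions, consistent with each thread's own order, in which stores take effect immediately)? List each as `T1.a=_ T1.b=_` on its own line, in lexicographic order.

outcome vector order: (T1.a,T1.b)
|SC outcomes| = 3

T1.a=0 T1.b=0
T1.a=0 T1.b=1
T1.a=1 T1.b=1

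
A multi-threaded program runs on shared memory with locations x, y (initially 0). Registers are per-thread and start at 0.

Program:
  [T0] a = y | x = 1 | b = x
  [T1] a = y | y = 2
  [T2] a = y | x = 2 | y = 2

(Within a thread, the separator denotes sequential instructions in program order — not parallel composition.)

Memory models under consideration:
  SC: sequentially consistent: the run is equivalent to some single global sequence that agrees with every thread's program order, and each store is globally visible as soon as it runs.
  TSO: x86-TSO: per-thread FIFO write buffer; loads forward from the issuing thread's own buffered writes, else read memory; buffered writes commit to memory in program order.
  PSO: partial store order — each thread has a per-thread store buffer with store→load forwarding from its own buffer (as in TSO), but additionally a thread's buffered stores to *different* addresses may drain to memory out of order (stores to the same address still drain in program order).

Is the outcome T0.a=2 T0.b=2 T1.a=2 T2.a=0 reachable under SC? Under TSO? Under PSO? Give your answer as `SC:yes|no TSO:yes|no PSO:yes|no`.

SC:no TSO:no PSO:yes

outcome vector order: (T0.a,T0.b,T1.a,T2.a)
SC (11): (0,1,0,0); (0,1,0,2); (0,1,2,0); (0,2,0,0); (0,2,0,2); (0,2,2,0); (2,1,0,0); (2,1,0,2); (2,1,2,0); (2,2,0,0); (2,2,0,2)
TSO (11): (0,1,0,0); (0,1,0,2); (0,1,2,0); (0,2,0,0); (0,2,0,2); (0,2,2,0); (2,1,0,0); (2,1,0,2); (2,1,2,0); (2,2,0,0); (2,2,0,2)
PSO (12): (0,1,0,0); (0,1,0,2); (0,1,2,0); (0,2,0,0); (0,2,0,2); (0,2,2,0); (2,1,0,0); (2,1,0,2); (2,1,2,0); (2,2,0,0); (2,2,0,2); (2,2,2,0)
target (2,2,2,0) ∈ {PSO}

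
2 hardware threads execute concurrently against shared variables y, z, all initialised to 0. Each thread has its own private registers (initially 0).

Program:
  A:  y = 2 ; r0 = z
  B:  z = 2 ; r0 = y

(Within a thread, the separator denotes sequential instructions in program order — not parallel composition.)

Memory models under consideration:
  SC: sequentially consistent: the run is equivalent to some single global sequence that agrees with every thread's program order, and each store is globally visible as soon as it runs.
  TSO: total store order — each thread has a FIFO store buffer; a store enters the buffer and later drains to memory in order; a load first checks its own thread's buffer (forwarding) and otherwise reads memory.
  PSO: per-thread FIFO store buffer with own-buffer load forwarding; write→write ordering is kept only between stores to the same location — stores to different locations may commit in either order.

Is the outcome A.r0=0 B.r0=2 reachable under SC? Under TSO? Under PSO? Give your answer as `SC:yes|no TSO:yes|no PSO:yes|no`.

outcome vector order: (A.r0,B.r0)
[SC] allowed = {0/2, 2/0, 2/2}
[TSO] allowed = {0/0, 0/2, 2/0, 2/2}
[PSO] allowed = {0/0, 0/2, 2/0, 2/2}
target 0/2 ∈ {SC,TSO,PSO}

SC:yes TSO:yes PSO:yes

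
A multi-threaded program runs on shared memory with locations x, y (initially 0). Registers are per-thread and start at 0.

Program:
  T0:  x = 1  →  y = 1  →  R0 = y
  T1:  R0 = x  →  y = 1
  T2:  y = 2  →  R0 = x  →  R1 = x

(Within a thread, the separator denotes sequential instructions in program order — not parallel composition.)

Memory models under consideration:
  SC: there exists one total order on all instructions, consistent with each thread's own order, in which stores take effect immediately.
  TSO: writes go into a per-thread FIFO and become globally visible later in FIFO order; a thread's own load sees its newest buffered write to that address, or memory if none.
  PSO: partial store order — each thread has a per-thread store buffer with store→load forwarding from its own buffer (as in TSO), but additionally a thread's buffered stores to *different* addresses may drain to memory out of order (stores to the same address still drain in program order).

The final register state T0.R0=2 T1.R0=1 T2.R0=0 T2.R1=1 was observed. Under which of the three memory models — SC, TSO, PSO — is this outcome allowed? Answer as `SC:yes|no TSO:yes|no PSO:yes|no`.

SC:no TSO:yes PSO:yes

outcome vector order: (T0.R0,T1.R0,T2.R0,T2.R1)
SC (8): (1,0,0,0); (1,0,0,1); (1,0,1,1); (1,1,0,0); (1,1,0,1); (1,1,1,1); (2,0,1,1); (2,1,1,1)
TSO (12): (1,0,0,0); (1,0,0,1); (1,0,1,1); (1,1,0,0); (1,1,0,1); (1,1,1,1); (2,0,0,0); (2,0,0,1); (2,0,1,1); (2,1,0,0); (2,1,0,1); (2,1,1,1)
PSO (12): (1,0,0,0); (1,0,0,1); (1,0,1,1); (1,1,0,0); (1,1,0,1); (1,1,1,1); (2,0,0,0); (2,0,0,1); (2,0,1,1); (2,1,0,0); (2,1,0,1); (2,1,1,1)
target (2,1,0,1) ∈ {TSO,PSO}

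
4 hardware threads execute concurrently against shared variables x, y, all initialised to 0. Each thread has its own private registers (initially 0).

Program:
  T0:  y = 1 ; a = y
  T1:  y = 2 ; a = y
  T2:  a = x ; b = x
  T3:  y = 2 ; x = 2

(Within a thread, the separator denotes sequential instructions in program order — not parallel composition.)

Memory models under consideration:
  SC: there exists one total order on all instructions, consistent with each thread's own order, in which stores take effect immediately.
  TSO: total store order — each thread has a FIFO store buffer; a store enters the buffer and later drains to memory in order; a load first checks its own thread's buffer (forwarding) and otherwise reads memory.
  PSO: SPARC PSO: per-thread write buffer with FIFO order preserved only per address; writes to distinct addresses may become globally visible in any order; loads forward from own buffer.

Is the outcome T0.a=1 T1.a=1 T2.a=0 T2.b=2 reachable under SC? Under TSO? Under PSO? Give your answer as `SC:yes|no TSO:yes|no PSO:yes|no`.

SC:yes TSO:yes PSO:yes

outcome vector order: (T0.a,T1.a,T2.a,T2.b)
[SC] allowed = {1100, 1102, 1122, 1200, 1202, 1222, 2100, 2102, 2122, 2200, 2202, 2222}
[TSO] allowed = {1100, 1102, 1122, 1200, 1202, 1222, 2100, 2102, 2122, 2200, 2202, 2222}
[PSO] allowed = {1100, 1102, 1122, 1200, 1202, 1222, 2100, 2102, 2122, 2200, 2202, 2222}
target 1102 ∈ {SC,TSO,PSO}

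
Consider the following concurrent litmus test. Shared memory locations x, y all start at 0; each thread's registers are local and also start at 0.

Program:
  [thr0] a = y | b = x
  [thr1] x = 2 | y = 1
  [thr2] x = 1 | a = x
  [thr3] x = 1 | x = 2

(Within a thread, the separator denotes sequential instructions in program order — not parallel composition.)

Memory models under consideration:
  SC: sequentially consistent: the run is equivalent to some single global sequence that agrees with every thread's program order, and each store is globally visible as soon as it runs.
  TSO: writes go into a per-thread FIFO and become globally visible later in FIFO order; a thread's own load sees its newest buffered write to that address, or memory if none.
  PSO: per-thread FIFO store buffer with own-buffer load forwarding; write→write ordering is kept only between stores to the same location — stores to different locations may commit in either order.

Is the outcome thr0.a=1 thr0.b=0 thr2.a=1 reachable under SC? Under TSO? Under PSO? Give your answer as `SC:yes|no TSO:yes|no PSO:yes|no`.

SC:no TSO:no PSO:yes

outcome vector order: (thr0.a,thr0.b,thr2.a)
[SC] allowed = {<0 0 1>, <0 0 2>, <0 1 1>, <0 1 2>, <0 2 1>, <0 2 2>, <1 1 1>, <1 1 2>, <1 2 1>, <1 2 2>}
[TSO] allowed = {<0 0 1>, <0 0 2>, <0 1 1>, <0 1 2>, <0 2 1>, <0 2 2>, <1 1 1>, <1 1 2>, <1 2 1>, <1 2 2>}
[PSO] allowed = {<0 0 1>, <0 0 2>, <0 1 1>, <0 1 2>, <0 2 1>, <0 2 2>, <1 0 1>, <1 0 2>, <1 1 1>, <1 1 2>, <1 2 1>, <1 2 2>}
target <1 0 1> ∈ {PSO}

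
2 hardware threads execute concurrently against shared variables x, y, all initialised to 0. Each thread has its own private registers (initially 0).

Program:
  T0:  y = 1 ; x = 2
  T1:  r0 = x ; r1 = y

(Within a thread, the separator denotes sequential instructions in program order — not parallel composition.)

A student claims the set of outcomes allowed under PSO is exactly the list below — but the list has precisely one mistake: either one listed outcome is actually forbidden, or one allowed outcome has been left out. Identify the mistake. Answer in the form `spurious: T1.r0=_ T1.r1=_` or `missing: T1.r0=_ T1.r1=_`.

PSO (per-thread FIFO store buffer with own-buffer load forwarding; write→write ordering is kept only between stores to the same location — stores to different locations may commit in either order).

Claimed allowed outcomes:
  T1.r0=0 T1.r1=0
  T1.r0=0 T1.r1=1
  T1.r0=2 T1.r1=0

missing: T1.r0=2 T1.r1=1

outcome vector order: (T1.r0,T1.r1)
PSO: 4 outcomes — {00, 01, 20, 21}
PSO∖claimed = {21}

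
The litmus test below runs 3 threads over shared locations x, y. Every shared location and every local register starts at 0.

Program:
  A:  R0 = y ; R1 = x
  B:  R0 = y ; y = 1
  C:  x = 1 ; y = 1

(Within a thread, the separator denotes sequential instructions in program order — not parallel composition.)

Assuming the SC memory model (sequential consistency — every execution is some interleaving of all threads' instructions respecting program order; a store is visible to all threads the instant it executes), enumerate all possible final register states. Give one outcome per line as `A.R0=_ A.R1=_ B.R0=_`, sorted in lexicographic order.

outcome vector order: (A.R0,A.R1,B.R0)
|SC outcomes| = 7

A.R0=0 A.R1=0 B.R0=0
A.R0=0 A.R1=0 B.R0=1
A.R0=0 A.R1=1 B.R0=0
A.R0=0 A.R1=1 B.R0=1
A.R0=1 A.R1=0 B.R0=0
A.R0=1 A.R1=1 B.R0=0
A.R0=1 A.R1=1 B.R0=1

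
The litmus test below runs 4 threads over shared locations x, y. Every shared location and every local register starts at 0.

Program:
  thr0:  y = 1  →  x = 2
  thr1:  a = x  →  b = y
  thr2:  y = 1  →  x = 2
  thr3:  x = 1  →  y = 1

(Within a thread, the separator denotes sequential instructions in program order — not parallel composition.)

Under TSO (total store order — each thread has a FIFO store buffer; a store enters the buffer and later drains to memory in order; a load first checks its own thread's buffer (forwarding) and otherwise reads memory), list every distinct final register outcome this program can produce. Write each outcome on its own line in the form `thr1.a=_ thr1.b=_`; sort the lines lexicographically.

outcome vector order: (thr1.a,thr1.b)
|TSO outcomes| = 5

thr1.a=0 thr1.b=0
thr1.a=0 thr1.b=1
thr1.a=1 thr1.b=0
thr1.a=1 thr1.b=1
thr1.a=2 thr1.b=1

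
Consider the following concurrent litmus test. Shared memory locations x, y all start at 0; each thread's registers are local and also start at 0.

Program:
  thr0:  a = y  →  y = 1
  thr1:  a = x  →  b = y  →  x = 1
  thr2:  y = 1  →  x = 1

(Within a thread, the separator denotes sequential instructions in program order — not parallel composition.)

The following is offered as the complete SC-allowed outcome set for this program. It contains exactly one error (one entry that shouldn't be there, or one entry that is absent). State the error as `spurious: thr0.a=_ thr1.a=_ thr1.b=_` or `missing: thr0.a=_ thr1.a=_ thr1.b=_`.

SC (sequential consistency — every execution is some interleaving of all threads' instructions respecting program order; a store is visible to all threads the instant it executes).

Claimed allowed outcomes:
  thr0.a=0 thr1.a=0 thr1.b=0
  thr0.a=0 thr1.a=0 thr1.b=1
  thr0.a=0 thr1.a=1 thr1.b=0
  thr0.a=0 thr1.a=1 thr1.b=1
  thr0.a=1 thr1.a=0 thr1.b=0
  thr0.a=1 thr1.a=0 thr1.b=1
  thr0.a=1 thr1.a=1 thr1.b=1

spurious: thr0.a=0 thr1.a=1 thr1.b=0

outcome vector order: (thr0.a,thr1.a,thr1.b)
SC: 6 outcomes — {(0,0,0); (0,0,1); (0,1,1); (1,0,0); (1,0,1); (1,1,1)}
claimed∖SC = {(0,1,0)}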